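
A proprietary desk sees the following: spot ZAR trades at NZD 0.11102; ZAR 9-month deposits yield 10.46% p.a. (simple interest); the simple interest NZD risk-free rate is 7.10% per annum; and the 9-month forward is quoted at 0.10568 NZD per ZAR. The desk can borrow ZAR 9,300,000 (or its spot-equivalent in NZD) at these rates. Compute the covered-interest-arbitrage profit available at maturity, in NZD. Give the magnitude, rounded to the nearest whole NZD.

T = 9/12 years.
Route A — deposit ZAR, sell forward: 9,300,000 × 1.078450 × 0.10568 = NZD 1,059,926.54.
Route B — convert at spot, deposit NZD: 9,300,000 × 0.11102 × 1.053250 = NZD 1,087,465.88.
The quoted forward undervalues ZAR, so borrow ZAR, convert to NZD at spot, deposit the NZD at 7.10%, and buy ZAR forward at 0.10568 to cover the loan.
Profit = 1,087,465.88 − 1,059,926.54 = NZD 27,539.

NZD 27,539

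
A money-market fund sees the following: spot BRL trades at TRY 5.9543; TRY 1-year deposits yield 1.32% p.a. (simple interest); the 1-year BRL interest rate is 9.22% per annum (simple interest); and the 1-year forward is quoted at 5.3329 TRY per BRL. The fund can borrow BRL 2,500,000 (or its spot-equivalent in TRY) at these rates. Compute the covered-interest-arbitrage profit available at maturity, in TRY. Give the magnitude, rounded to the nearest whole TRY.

T = 1 year.
Route A — deposit BRL, sell forward: 2,500,000 × 1.092200 × 5.3329 = TRY 14,561,483.45.
Route B — convert at spot, deposit TRY: 2,500,000 × 5.9543 × 1.013200 = TRY 15,082,241.90.
The quoted forward undervalues BRL, so borrow BRL, convert to TRY at spot, deposit the TRY at 1.32%, and buy BRL forward at 5.3329 to cover the loan.
The gap between the two covered legs is TRY 520,758.

TRY 520,758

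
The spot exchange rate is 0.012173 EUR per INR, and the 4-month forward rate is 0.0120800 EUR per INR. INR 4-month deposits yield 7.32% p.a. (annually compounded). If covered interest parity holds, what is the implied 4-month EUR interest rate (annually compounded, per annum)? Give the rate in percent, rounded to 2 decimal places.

T = 4/12 years.
F/S = 0.01208/0.012173 = 0.9923601 = (growth of EUR) / (growth of INR).
The INR side grows by (1 + 0.0732)^(4/12) = 1.0238277.
Hence g_EUR = 1.0160058.
Annualise: 1.0160058^(12/4) − 1 = 0.048790 = 4.88%.

4.88%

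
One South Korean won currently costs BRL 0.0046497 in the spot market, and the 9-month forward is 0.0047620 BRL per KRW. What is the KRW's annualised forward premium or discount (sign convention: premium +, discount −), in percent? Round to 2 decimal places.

+3.22%

T = 9/12 years.
(F − S)/S = (0.0047620 − 0.0046497)/0.0046497 = 0.0241521.
Per annum: 0.0241521 / (9/12) = 0.032203 = 3.22%.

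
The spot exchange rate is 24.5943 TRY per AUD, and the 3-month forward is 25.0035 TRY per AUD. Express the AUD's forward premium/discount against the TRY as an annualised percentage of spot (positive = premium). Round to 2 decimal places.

+6.66%

T = 3/12 years.
Period premium: (25.0035 − 24.5943)/24.5943 = 0.0166380.
Annualise by dividing by T: 0.0166380 / (3/12) = 0.066552 → 6.66%.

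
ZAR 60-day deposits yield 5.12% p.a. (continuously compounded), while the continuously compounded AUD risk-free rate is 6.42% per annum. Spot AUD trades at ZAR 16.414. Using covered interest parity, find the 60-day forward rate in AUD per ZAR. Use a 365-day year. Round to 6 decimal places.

0.061054

T = 60/365 years.
ZAR growth factor: e^(0.0512×60/365) = 1.008452.
AUD accumulates by e^(0.0642×60/365) = 1.0106093.
So F = 16.414 × 1.008452 / 1.0106093 = 16.37896 (ZAR/AUD).
Invert for AUD per ZAR: 1 / 16.37896 = 0.061054.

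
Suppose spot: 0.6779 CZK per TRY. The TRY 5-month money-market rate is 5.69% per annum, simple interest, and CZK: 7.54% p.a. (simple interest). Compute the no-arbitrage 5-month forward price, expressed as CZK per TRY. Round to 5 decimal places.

0.68300

T = 5/12 years.
Growth of 1 CZK over T: 1 + 0.0754×5/12 = 1.0314167.
TRY growth factor: 1 + 0.0569×5/12 = 1.0237083.
So F = 0.6779 × 1.0314167 / 1.0237083 = 0.6830045 (CZK/TRY).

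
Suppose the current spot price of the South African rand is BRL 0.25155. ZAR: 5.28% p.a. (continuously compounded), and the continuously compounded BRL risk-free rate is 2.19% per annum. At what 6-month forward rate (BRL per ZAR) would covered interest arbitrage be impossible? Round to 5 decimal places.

T = 6/12 years.
BRL growth factor: e^(0.0219×6/12) = 1.0110102.
Growth of 1 ZAR over T: e^(0.0528×6/12) = 1.0267516.
So F = 0.25155 × 1.0110102 / 1.0267516 = 0.2476934 (BRL/ZAR).

0.24769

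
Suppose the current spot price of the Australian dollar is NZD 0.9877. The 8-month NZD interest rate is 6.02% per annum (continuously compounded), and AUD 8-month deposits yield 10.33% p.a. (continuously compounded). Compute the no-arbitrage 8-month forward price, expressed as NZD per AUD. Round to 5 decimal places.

0.95972

T = 8/12 years.
NZD growth factor: e^(0.0602×8/12) = 1.0409496.
AUD growth factor: e^(0.1033×8/12) = 1.0712934.
CIP: F = S · (grow NZD)/(grow AUD) = 0.9877 × 1.0409496/1.0712934 = 0.9597239 NZD per AUD.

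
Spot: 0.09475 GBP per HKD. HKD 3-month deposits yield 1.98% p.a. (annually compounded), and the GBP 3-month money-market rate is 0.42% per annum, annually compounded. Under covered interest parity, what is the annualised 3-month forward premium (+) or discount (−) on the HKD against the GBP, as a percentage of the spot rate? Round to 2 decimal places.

-1.54%

T = 3/12 years.
No-arbitrage forward: 0.09475 × 1.0010484 / 1.0049137 = 0.09438555 GBP/HKD.
(F − S)/S ÷ T = (0.09438555 − 0.09475)/0.09475/(3/12) = -0.015386 → -1.54%.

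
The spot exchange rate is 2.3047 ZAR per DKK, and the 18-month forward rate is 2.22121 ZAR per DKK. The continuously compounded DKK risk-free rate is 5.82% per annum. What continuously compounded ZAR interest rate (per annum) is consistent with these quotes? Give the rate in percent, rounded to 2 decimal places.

T = 18/12 years.
CIP gives F = S · g_ZAR/g_DKK, so g_ZAR/g_DKK = 2.22121/2.3047 = 0.9637740.
DKK growth factor: e^(0.0582×18/12) = 1.091224.
Hence g_ZAR = 1.0516933.
r = ln(1.0516933)/(18/12) = 0.033601 → 3.36%.

3.36%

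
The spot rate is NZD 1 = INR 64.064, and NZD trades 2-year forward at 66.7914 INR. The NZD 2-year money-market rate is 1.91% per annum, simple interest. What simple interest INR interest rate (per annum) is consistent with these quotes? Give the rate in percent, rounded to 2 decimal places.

T = 2 years.
CIP gives F = S · g_INR/g_NZD, so g_INR/g_NZD = 66.7914/64.064 = 1.0425731.
NZD growth factor: 1 + 0.0191×2 = 1.038200.
So the INR growth factor = 1.0823994.
r = (1.0823994 − 1)/2 = 0.041200 → 4.12%.

4.12%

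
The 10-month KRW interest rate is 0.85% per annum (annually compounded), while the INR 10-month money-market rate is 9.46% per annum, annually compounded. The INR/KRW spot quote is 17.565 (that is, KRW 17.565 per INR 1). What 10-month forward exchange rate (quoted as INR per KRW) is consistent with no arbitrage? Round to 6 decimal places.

T = 10/12 years.
KRW growth factor: (1 + 0.0085)^(10/12) = 1.0070783.
Growth of 1 INR over T: (1 + 0.0946)^(10/12) = 1.0782336.
CIP: F = S · (grow KRW)/(grow INR) = 17.565 × 1.0070783/1.0782336 = 16.40584 KRW per INR.
Invert for INR per KRW: 1 / 16.40584 = 0.060954.

0.060954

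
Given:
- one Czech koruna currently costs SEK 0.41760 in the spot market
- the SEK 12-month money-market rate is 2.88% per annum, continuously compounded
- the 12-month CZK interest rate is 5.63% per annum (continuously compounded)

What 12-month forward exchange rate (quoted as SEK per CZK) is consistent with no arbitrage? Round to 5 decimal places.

0.40627

T = 1 year.
SEK accumulates by e^(0.0288×1) = 1.0292187.
CZK growth factor: e^(0.0563×1) = 1.057915.
CIP: F = S · (grow SEK)/(grow CZK) = 0.4176 × 1.0292187/1.057915 = 0.4062725 SEK per CZK.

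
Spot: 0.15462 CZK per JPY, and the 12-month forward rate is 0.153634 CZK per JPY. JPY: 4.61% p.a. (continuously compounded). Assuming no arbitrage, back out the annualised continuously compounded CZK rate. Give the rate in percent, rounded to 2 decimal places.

T = 1 year.
F/S = 0.153634/0.15462 = 0.9936231 = (growth of CZK) / (growth of JPY).
The JPY side grows by e^(0.0461×1) = 1.0471791.
Hence g_CZK = 1.0405013.
r = ln(1.0405013)/1 = 0.039703 → 3.97%.

3.97%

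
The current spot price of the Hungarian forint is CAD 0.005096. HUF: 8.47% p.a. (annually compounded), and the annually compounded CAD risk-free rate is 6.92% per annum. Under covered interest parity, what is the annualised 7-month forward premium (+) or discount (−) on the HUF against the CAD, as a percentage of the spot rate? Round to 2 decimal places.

-1.43%

T = 7/12 years.
CIP forward (CAD per HUF) = 0.005096 × 1.039803/1.0485697 = 0.005053394.
Annualised premium = (F − S)/S × (1/T) = (0.005053394 − 0.005096)/0.005096 ÷ (7/12) = -1.43%.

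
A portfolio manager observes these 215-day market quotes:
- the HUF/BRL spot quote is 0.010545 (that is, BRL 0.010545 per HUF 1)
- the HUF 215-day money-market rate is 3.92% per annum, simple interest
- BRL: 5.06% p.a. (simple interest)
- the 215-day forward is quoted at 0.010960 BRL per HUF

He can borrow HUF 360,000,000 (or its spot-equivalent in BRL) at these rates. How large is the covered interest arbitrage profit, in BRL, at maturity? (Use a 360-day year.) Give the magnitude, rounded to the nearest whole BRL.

BRL 127,052

T = 215/360 years.
Route A — deposit HUF, sell forward: 360,000,000 × 1.023411111 × 0.010960 = BRL 4,037,970.88.
Route B — convert at spot, deposit BRL: 360,000,000 × 0.010545 × 1.030219444 = BRL 3,910,919.05.
The quoted forward overvalues HUF, so borrow BRL, buy HUF at spot, deposit the HUF at 3.92%, and sell the proceeds forward at 0.010960.
Profit = 4,037,970.88 − 3,910,919.05 = BRL 127,052.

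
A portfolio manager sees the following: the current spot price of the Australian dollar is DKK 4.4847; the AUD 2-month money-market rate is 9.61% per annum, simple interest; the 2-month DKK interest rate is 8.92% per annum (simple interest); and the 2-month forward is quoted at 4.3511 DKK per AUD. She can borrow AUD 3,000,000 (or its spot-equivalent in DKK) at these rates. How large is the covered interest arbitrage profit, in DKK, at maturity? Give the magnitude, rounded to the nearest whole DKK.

DKK 391,747

T = 2/12 years.
Keep in AUD, deliver into the forward: 3,000,000·1.0160166667·4.3511 = DKK 13,262,370.36.
Swap to DKK now, deposit: 3,000,000·4.4847·1.0148666667 = DKK 13,654,117.62.
The quoted forward undervalues AUD, so borrow AUD, convert to DKK at spot, deposit the DKK at 8.92%, and buy AUD forward at 4.3511 to cover the loan.
The gap between the two covered legs is DKK 391,747.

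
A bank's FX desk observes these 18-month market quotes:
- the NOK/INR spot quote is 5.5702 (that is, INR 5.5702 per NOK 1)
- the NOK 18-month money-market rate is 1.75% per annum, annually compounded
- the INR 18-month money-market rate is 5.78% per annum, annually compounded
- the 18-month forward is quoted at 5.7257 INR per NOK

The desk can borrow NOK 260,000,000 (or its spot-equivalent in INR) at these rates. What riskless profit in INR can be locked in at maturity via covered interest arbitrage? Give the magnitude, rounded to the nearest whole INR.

T = 18/12 years.
Route A — deposit NOK, sell forward: 260,000,000 × 1.026364510968 × 5.7257 = INR 1,527,930,372.92.
Route B — convert at spot, deposit INR: 260,000,000 × 5.5702 × 1.087941000492 = INR 1,575,612,729.84.
The quoted forward undervalues NOK, so borrow NOK, convert to INR at spot, deposit the INR at 5.78%, and buy NOK forward at 5.7257 to cover the loan.
Arbitrage profit = |1,527,930,372.92 − 1,575,612,729.84| = INR 47,682,357.

INR 47,682,357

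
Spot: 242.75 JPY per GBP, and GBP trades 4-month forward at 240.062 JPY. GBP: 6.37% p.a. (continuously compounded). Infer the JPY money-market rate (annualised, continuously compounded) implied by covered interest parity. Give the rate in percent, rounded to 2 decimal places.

3.03%

T = 4/12 years.
F/S = 240.062/242.75 = 0.9889269 = (growth of JPY) / (growth of GBP).
GBP growth factor: e^(0.0637×4/12) = 1.0214604.
So the JPY growth factor = 1.0101497.
r = ln(1.0101497)/(4/12) = 0.030296 → 3.03%.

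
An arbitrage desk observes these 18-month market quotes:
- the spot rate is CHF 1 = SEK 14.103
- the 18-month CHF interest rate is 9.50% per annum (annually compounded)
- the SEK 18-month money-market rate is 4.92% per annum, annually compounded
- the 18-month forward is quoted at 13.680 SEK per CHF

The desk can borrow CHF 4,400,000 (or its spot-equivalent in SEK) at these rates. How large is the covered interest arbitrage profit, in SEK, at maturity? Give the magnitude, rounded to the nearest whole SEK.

T = 18/12 years.
Keep in CHF, deliver into the forward: 4,400,000·1.1458326121·13.680 = SEK 68,969,956.59.
Swap to SEK now, deposit: 4,400,000·14.103·1.0747004306 = SEK 66,688,600.76.
The quoted forward overvalues CHF, so borrow SEK, buy CHF at spot, deposit the CHF at 9.50%, and sell the proceeds forward at 13.680.
Arbitrage profit = |68,969,956.59 − 66,688,600.76| = SEK 2,281,356.

SEK 2,281,356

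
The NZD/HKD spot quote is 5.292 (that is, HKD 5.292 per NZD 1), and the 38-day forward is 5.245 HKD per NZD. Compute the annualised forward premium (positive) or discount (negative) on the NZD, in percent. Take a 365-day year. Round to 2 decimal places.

T = 38/365 years.
Period premium: (5.245 − 5.292)/5.292 = -0.0088813.
Annualise by dividing by T: -0.0088813 / (38/365) = -0.085307 → -8.53%.

-8.53%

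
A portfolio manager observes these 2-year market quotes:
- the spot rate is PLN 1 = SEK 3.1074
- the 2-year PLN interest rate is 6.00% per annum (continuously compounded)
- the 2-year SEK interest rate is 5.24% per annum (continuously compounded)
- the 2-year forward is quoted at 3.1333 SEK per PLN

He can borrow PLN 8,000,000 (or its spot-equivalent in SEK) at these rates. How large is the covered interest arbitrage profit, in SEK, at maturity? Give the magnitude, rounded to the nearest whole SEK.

SEK 656,432

T = 2 years.
Keep in PLN, deliver into the forward: 8,000,000·1.1274968516·3.1333 = SEK 28,262,287.08.
Swap to SEK now, deposit: 8,000,000·3.1074·1.1104884904 = SEK 27,605,855.48.
The quoted forward overvalues PLN, so borrow SEK, buy PLN at spot, deposit the PLN at 6.00%, and sell the proceeds forward at 3.1333.
Profit = 28,262,287.08 − 27,605,855.48 = SEK 656,432.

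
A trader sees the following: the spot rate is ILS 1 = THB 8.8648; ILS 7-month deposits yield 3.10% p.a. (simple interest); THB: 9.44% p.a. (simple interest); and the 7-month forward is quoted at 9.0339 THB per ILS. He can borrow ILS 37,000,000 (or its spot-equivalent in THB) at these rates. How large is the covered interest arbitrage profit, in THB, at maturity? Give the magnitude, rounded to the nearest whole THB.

THB 5,760,603

T = 7/12 years.
Invest the ILS and cover forward: 37,000,000 × 1.01808333333 × 9.0339 = THB 340,298,731.92.
Convert at spot and invest in THB: 37,000,000 × 8.8648 × 1.05506666667 = THB 346,059,334.51.
The quoted forward undervalues ILS, so borrow ILS, convert to THB at spot, deposit the THB at 9.44%, and buy ILS forward at 9.0339 to cover the loan.
The gap between the two covered legs is THB 5,760,603.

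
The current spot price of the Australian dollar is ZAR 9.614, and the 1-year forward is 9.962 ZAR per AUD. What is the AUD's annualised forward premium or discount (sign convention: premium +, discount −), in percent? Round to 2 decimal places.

+3.62%

T = 1 year.
AUD trades forward at +3.61972% vs spot over the period.
Annualise by dividing by T: 0.0361972 / 1 = 0.036197 → 3.62%.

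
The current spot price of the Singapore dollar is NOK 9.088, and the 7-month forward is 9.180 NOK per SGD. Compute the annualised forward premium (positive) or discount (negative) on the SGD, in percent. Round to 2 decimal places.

T = 7/12 years.
SGD trades forward at +1.01232% vs spot over the period.
Annualise by dividing by T: 0.0101232 / (7/12) = 0.017354 → 1.74%.

+1.74%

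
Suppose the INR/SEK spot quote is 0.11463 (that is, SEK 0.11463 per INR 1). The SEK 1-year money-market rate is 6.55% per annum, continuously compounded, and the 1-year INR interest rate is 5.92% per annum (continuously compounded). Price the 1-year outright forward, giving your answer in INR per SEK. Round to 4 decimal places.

T = 1 year.
SEK accumulates by e^(0.0655×1) = 1.0676927.
INR growth factor: e^(0.0592×1) = 1.0609874.
CIP: F = S · (grow SEK)/(grow INR) = 0.11463 × 1.0676927/1.0609874 = 0.1153544 SEK per INR.
Invert for INR per SEK: 1 / 0.1153544 = 8.6689.

8.6689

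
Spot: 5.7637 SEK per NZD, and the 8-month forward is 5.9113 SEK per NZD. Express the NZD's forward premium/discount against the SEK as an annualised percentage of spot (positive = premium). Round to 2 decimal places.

+3.84%

T = 8/12 years.
Period premium: (5.9113 − 5.7637)/5.7637 = 0.0256086.
Annualise by dividing by T: 0.0256086 / (8/12) = 0.038413 → 3.84%.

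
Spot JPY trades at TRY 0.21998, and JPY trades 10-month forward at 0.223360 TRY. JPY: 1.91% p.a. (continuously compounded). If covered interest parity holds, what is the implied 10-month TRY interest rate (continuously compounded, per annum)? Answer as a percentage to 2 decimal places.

T = 10/12 years.
F/S = 0.22336/0.21998 = 1.0153650 = (growth of TRY) / (growth of JPY).
The JPY side grows by e^(0.0191×10/12) = 1.016044.
Hence g_TRY = 1.0316555.
r = ln(1.0316555)/(10/12) = 0.037398 → 3.74%.

3.74%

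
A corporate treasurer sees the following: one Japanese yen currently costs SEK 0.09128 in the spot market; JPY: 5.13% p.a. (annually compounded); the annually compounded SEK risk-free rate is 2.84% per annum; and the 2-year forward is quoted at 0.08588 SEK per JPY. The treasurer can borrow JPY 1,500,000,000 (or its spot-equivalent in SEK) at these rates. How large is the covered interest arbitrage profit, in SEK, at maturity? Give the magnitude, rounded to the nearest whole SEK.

T = 2 years.
Route A — deposit JPY, sell forward: 1,500,000,000 × 1.10523169 × 0.08588 = SEK 142,375,946.31.
Route B — convert at spot, deposit SEK: 1,500,000,000 × 0.09128 × 1.05760656 = SEK 144,807,490.20.
The quoted forward undervalues JPY, so borrow JPY, convert to SEK at spot, deposit the SEK at 2.84%, and buy JPY forward at 0.08588 to cover the loan.
Profit = 144,807,490.20 − 142,375,946.31 = SEK 2,431,544.

SEK 2,431,544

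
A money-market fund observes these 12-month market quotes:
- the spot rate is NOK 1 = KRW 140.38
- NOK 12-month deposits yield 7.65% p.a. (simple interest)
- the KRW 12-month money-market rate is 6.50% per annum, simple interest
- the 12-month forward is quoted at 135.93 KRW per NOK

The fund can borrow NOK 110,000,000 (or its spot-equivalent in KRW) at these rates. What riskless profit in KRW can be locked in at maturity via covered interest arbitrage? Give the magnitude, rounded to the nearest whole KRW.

KRW 349,366,050

T = 1 year.
Keep in NOK, deliver into the forward: 110,000,000·1.076500·135.93 = KRW 16,096,150,950.00.
Swap to KRW now, deposit: 110,000,000·140.38·1.065000 = KRW 16,445,517,000.00.
The quoted forward undervalues NOK, so borrow NOK, convert to KRW at spot, deposit the KRW at 6.50%, and buy NOK forward at 135.93 to cover the loan.
The gap between the two covered legs is KRW 349,366,050.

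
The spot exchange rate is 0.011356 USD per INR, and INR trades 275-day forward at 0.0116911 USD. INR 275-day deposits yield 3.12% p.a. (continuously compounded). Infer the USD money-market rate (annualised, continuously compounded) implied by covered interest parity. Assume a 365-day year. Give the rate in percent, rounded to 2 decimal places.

T = 275/365 years.
By CIP, F/S equals the USD-to-INR growth ratio: 0.0116911/0.011356 = 1.0295086.
INR growth factor: e^(0.0312×275/365) = 1.0237853.
That pins the USD growth at 1.0539958.
r = ln(1.0539958)/(275/365) = 0.069799 → 6.98%.

6.98%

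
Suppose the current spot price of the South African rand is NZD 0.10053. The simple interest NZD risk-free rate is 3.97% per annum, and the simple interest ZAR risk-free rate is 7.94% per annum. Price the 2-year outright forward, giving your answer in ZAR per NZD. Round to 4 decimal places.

10.6790

T = 2 years.
Growth of 1 NZD over T: 1 + 0.0397×2 = 1.079400.
ZAR accumulates by 1 + 0.0794×2 = 1.158800.
CIP: F = S · (grow NZD)/(grow ZAR) = 0.10053 × 1.079400/1.158800 = 0.093641769 NZD per ZAR.
Invert for ZAR per NZD: 1 / 0.093641769 = 10.6790.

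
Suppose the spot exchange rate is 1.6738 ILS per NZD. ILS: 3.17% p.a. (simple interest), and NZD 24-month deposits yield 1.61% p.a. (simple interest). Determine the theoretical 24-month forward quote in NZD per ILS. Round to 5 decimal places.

0.57991

T = 2 years.
ILS growth factor: 1 + 0.0317×2 = 1.063400.
Growth of 1 NZD over T: 1 + 0.0161×2 = 1.032200.
CIP: F = S · (grow ILS)/(grow NZD) = 1.6738 × 1.063400/1.032200 = 1.724393 ILS per NZD.
Quoted the other way: 1/1.724393 = 0.57991 NZD per ILS.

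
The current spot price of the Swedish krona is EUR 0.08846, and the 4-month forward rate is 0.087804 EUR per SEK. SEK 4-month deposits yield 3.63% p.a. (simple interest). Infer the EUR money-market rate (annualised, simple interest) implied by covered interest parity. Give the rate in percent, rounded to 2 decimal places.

1.38%

T = 4/12 years.
CIP gives F = S · g_EUR/g_SEK, so g_EUR/g_SEK = 0.087804/0.08846 = 0.9925842.
The SEK side grows by 1 + 0.0363×4/12 = 1.012100.
That pins the EUR growth at 1.0045945.
r = (1.0045945 − 1)/(4/12) = 0.013784 → 1.38%.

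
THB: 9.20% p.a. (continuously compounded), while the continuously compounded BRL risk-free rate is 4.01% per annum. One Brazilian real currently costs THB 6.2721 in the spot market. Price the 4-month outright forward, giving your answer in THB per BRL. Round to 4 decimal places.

6.3816

T = 4/12 years.
Growth of 1 THB over T: e^(0.0920×4/12) = 1.0311417.
Growth of 1 BRL over T: e^(0.0401×4/12) = 1.0134564.
CIP: F = S · (grow THB)/(grow BRL) = 6.2721 × 1.0311417/1.0134564 = 6.381551 THB per BRL.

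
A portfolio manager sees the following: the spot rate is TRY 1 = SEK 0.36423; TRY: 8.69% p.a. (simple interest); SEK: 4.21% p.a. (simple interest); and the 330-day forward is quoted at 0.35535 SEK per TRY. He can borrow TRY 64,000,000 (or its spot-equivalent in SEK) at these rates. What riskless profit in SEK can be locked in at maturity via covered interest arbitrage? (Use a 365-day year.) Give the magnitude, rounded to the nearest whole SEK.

SEK 331,209

T = 330/365 years.
Route A — deposit TRY, sell forward: 64,000,000 × 1.0785671233 × 0.35535 = SEK 24,529,204.94.
Route B — convert at spot, deposit SEK: 64,000,000 × 0.36423 × 1.0380630137 = SEK 24,197,996.25.
The quoted forward overvalues TRY, so borrow SEK, buy TRY at spot, deposit the TRY at 8.69%, and sell the proceeds forward at 0.35535.
Arbitrage profit = |24,529,204.94 − 24,197,996.25| = SEK 331,209.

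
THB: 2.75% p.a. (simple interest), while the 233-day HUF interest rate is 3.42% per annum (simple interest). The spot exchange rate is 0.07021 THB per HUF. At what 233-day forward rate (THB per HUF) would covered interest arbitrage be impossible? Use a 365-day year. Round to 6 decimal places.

0.069916

T = 233/365 years.
THB growth factor: 1 + 0.0275×233/365 = 1.0175548.
Growth of 1 HUF over T: 1 + 0.0342×233/365 = 1.0218318.
CIP: F = S · (grow THB)/(grow HUF) = 0.07021 × 1.0175548/1.0218318 = 0.06991613 THB per HUF.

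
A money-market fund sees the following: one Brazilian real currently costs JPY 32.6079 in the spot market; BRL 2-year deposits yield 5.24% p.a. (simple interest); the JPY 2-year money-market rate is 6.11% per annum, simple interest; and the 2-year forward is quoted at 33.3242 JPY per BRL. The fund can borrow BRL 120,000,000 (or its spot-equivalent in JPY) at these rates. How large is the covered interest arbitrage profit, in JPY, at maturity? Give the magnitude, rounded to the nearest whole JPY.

JPY 26,878,894

T = 2 years.
Keep in BRL, deliver into the forward: 120,000,000·1.104800·33.3242 = JPY 4,417,989,139.20.
Swap to JPY now, deposit: 120,000,000·32.6079·1.122200 = JPY 4,391,110,245.60.
The quoted forward overvalues BRL, so borrow JPY, buy BRL at spot, deposit the BRL at 5.24%, and sell the proceeds forward at 33.3242.
Profit = 4,417,989,139.20 − 4,391,110,245.60 = JPY 26,878,894.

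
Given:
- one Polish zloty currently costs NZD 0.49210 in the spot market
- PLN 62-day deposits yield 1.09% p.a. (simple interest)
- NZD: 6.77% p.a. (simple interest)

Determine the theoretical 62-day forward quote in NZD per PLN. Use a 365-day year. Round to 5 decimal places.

0.49684

T = 62/365 years.
NZD accumulates by 1 + 0.0677×62/365 = 1.0114997.
PLN growth factor: 1 + 0.0109×62/365 = 1.0018515.
So F = 0.4921 × 1.0114997 / 1.0018515 = 0.4968391 (NZD/PLN).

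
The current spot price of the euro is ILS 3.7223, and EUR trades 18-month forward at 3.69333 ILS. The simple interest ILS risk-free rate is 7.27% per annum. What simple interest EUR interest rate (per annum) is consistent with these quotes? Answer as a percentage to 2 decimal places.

T = 18/12 years.
CIP gives F = S · g_ILS/g_EUR, so g_ILS/g_EUR = 3.69333/3.7223 = 0.9922172.
ILS growth factor: 1 + 0.0727×18/12 = 1.109050.
So the EUR growth factor = 1.1177492.
r = (1.1177492 − 1)/(18/12) = 0.078499 → 7.85%.

7.85%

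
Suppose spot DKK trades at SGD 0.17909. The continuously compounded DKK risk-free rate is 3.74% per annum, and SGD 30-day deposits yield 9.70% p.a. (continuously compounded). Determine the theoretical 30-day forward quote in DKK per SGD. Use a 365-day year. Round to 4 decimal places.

T = 30/365 years.
SGD growth factor: e^(0.0970×30/365) = 1.0080045.
DKK accumulates by e^(0.0374×30/365) = 1.0030787.
So F = 0.17909 × 1.0080045 / 1.0030787 = 0.1799695 (SGD/DKK).
Invert for DKK per SGD: 1 / 0.1799695 = 5.5565.

5.5565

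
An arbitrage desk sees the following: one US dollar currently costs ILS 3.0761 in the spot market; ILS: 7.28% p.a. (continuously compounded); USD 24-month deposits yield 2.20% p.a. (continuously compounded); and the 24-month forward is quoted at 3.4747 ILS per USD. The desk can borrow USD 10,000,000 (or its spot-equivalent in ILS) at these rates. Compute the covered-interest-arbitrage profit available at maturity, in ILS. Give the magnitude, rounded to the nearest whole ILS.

T = 2 years.
Route A — deposit USD, sell forward: 10,000,000 × 1.0449823549 × 3.4747 = ILS 36,310,001.89.
Route B — convert at spot, deposit ILS: 10,000,000 × 3.0761 × 1.1567334021 = ILS 35,582,276.18.
The quoted forward overvalues USD, so borrow ILS, buy USD at spot, deposit the USD at 2.20%, and sell the proceeds forward at 3.4747.
Profit = 36,310,001.89 − 35,582,276.18 = ILS 727,726.

ILS 727,726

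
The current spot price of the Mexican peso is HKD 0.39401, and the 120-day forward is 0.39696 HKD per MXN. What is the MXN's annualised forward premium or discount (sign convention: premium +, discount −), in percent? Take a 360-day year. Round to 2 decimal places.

T = 120/360 years.
MXN trades forward at +0.74871% vs spot over the period.
×(1/T) gives 2.25% p.a.

+2.25%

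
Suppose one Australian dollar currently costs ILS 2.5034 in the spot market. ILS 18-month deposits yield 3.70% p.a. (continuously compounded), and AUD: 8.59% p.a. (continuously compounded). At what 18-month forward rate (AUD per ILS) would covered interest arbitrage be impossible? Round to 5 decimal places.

0.42986

T = 18/12 years.
Growth of 1 ILS over T: e^(0.0370×18/12) = 1.057069.
Growth of 1 AUD over T: e^(0.0859×18/12) = 1.1375195.
CIP: F = S · (grow ILS)/(grow AUD) = 2.5034 × 1.057069/1.1375195 = 2.326348 ILS per AUD.
Invert for AUD per ILS: 1 / 2.326348 = 0.42986.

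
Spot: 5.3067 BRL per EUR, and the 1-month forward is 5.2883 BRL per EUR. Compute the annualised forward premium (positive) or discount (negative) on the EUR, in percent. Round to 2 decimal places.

-4.16%

T = 1/12 years.
Period premium: (5.2883 − 5.3067)/5.3067 = -0.0034673.
Annualise by dividing by T: -0.0034673 / (1/12) = -0.041608 → -4.16%.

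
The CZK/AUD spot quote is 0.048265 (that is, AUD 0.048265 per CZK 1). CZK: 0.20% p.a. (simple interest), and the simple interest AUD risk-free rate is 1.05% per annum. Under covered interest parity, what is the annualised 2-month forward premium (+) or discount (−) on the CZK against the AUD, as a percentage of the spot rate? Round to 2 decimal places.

+0.85%

T = 2/12 years.
No-arbitrage forward: 0.048265 × 1.001750 / 1.0003333 = 0.048333354 AUD/CZK.
Annualised premium = (F − S)/S × (1/T) = (0.048333354 − 0.048265)/0.048265 ÷ (2/12) = 0.85%.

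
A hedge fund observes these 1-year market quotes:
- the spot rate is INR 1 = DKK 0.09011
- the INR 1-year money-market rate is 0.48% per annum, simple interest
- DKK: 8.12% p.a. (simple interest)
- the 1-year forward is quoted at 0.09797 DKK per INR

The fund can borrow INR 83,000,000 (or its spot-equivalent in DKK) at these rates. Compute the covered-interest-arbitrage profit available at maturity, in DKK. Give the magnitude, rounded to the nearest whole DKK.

T = 1 year.
Route A — deposit INR, sell forward: 83,000,000 × 1.004800 × 0.09797 = DKK 8,170,541.25.
Route B — convert at spot, deposit DKK: 83,000,000 × 0.09011 × 1.081200 = DKK 8,086,435.36.
The quoted forward overvalues INR, so borrow DKK, buy INR at spot, deposit the INR at 0.48%, and sell the proceeds forward at 0.09797.
The gap between the two covered legs is DKK 84,106.

DKK 84,106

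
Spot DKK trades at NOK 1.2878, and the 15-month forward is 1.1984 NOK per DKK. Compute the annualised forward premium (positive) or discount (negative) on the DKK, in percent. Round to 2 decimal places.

T = 15/12 years.
(F − S)/S = (1.1984 − 1.2878)/1.2878 = -0.0694207.
×(1/T) gives -5.55% p.a.

-5.55%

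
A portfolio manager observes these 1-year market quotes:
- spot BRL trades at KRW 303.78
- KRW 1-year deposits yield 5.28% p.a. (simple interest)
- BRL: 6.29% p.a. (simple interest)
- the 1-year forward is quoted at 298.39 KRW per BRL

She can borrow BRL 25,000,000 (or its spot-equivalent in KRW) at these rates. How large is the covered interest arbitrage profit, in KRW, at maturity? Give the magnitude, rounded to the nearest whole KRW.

T = 1 year.
Invest the BRL and cover forward: 25,000,000 × 1.062900 × 298.39 = KRW 7,928,968,275.00.
Convert at spot and invest in KRW: 25,000,000 × 303.78 × 1.052800 = KRW 7,995,489,600.00.
The quoted forward undervalues BRL, so borrow BRL, convert to KRW at spot, deposit the KRW at 5.28%, and buy BRL forward at 298.39 to cover the loan.
Arbitrage profit = |7,928,968,275.00 − 7,995,489,600.00| = KRW 66,521,325.

KRW 66,521,325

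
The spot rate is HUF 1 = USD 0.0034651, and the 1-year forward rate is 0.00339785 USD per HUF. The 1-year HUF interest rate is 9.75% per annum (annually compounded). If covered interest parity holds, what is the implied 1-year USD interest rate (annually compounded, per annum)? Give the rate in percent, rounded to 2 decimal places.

7.62%

T = 1 year.
F/S = 0.00339785/0.0034651 = 0.9805922 = (growth of USD) / (growth of HUF).
HUF growth factor: (1 + 0.0975)^1 = 1.097500.
Hence g_USD = 1.0761999.
r = 1.0761999^(1/1) − 1 = 0.076200 → 7.62%.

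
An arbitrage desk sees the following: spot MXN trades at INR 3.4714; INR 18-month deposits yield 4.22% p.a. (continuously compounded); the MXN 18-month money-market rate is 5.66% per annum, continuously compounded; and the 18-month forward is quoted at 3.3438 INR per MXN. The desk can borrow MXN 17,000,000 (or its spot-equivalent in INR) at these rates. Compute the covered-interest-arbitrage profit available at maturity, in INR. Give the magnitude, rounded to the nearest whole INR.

INR 988,641

T = 18/12 years.
Keep in MXN, deliver into the forward: 17,000,000·1.0886082004·3.3438 = INR 61,881,497.71.
Swap to INR now, deposit: 17,000,000·3.4714·1.0653463952 = INR 62,870,139.10.
The quoted forward undervalues MXN, so borrow MXN, convert to INR at spot, deposit the INR at 4.22%, and buy MXN forward at 3.3438 to cover the loan.
Profit = 62,870,139.10 − 61,881,497.71 = INR 988,641.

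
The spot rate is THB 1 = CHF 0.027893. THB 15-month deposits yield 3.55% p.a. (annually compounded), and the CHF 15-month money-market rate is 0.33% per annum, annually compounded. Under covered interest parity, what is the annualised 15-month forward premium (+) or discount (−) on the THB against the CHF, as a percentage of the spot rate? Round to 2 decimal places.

T = 15/12 years.
F = S · g_CHF/g_THB = 0.027893 × 1.0041267/1.0445702 = 0.026813043.
(F − S)/S ÷ T = (0.026813043 − 0.027893)/0.027893/(15/12) = -0.030974 → -3.10%.

-3.10%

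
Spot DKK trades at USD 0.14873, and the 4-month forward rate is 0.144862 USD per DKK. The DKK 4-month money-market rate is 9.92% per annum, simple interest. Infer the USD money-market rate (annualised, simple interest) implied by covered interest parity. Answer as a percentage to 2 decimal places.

1.86%

T = 4/12 years.
F/S = 0.144862/0.14873 = 0.9739931 = (growth of USD) / (growth of DKK).
The DKK side grows by 1 + 0.0992×4/12 = 1.0330667.
So the USD growth factor = 1.0061998.
r = (1.0061998 − 1)/(4/12) = 0.018599 → 1.86%.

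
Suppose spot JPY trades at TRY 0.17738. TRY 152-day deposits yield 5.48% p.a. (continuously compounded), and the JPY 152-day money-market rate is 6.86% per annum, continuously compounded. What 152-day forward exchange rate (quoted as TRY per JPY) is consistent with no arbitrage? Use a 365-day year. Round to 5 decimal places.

T = 152/365 years.
Growth of 1 TRY over T: e^(0.0548×152/365) = 1.0230832.
Growth of 1 JPY over T: e^(0.0686×152/365) = 1.0289796.
Forward (TRY per JPY) = 0.17738 × 1.0230832 / 1.0289796 = 0.1763636.

0.17636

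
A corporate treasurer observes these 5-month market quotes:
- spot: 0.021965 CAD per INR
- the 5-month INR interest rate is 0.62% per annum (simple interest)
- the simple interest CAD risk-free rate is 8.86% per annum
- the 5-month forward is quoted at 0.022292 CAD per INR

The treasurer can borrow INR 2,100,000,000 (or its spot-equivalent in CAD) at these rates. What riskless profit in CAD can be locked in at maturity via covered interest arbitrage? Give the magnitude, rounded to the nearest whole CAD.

T = 5/12 years.
Route A — deposit INR, sell forward: 2,100,000,000 × 1.0025833333 × 0.022292 = CAD 46,934,134.10.
Route B — convert at spot, deposit CAD: 2,100,000,000 × 0.021965 × 1.0369166667 = CAD 47,829,336.63.
The quoted forward undervalues INR, so borrow INR, convert to CAD at spot, deposit the CAD at 8.86%, and buy INR forward at 0.022292 to cover the loan.
The gap between the two covered legs is CAD 895,203.

CAD 895,203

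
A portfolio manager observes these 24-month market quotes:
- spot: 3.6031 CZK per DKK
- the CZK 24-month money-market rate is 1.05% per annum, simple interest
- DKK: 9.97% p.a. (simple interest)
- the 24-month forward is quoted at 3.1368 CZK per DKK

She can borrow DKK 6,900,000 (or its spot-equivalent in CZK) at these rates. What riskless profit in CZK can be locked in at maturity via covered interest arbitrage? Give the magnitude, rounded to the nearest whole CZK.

T = 2 years.
Invest the DKK and cover forward: 6,900,000 × 1.199400 × 3.1368 = CZK 25,959,717.65.
Convert at spot and invest in CZK: 6,900,000 × 3.6031 × 1.021000 = CZK 25,383,479.19.
The quoted forward overvalues DKK, so borrow CZK, buy DKK at spot, deposit the DKK at 9.97%, and sell the proceeds forward at 3.1368.
The gap between the two covered legs is CZK 576,238.

CZK 576,238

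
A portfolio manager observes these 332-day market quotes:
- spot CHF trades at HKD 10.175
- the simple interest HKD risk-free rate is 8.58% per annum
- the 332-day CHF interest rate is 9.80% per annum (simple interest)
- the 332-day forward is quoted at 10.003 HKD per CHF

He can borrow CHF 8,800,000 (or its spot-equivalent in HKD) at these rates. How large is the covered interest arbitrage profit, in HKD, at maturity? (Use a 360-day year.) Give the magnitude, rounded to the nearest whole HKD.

HKD 642,971

T = 332/360 years.
Route A — deposit CHF, sell forward: 8,800,000 × 1.0903777778 × 10.003 = HKD 95,982,030.42.
Route B — convert at spot, deposit HKD: 8,800,000 × 10.175 × 1.0791266667 = HKD 96,625,001.74.
The quoted forward undervalues CHF, so borrow CHF, convert to HKD at spot, deposit the HKD at 8.58%, and buy CHF forward at 10.003 to cover the loan.
The gap between the two covered legs is HKD 642,971.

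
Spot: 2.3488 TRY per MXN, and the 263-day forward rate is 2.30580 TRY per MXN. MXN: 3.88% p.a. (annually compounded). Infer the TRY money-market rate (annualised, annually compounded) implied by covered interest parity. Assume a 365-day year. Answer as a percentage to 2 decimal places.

1.25%

T = 263/365 years.
By CIP, F/S equals the TRY-to-MXN growth ratio: 2.3058/2.3488 = 0.9816928.
The MXN side grows by (1 + 0.0388)^(263/365) = 1.0278081.
Hence g_TRY = 1.0089918.
r = 1.0089918^(365/263) − 1 = 0.012501 → 1.25%.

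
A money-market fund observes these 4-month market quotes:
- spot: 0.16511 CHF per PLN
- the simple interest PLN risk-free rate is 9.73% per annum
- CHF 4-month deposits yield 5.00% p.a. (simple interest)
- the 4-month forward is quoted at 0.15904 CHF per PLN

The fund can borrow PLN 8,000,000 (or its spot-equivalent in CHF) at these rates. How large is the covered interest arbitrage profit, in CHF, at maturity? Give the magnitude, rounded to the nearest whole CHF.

CHF 29,309

T = 4/12 years.
Invest the PLN and cover forward: 8,000,000 × 1.032433333 × 0.15904 = CHF 1,313,585.58.
Convert at spot and invest in CHF: 8,000,000 × 0.16511 × 1.016666667 = CHF 1,342,894.67.
The quoted forward undervalues PLN, so borrow PLN, convert to CHF at spot, deposit the CHF at 5.00%, and buy PLN forward at 0.15904 to cover the loan.
Arbitrage profit = |1,313,585.58 − 1,342,894.67| = CHF 29,309.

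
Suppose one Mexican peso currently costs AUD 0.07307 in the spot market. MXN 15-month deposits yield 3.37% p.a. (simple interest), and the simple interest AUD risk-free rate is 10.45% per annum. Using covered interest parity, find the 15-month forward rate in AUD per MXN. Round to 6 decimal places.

T = 15/12 years.
AUD growth factor: 1 + 0.1045×15/12 = 1.130625.
MXN accumulates by 1 + 0.0337×15/12 = 1.042125.
CIP: F = S · (grow AUD)/(grow MXN) = 0.07307 × 1.130625/1.042125 = 0.07927530 AUD per MXN.

0.079275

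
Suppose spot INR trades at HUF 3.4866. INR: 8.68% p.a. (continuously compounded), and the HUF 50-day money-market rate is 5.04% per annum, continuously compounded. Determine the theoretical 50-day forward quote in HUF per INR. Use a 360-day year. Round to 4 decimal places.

3.4690

T = 50/360 years.
HUF accumulates by e^(0.0504×50/360) = 1.0070246.
Growth of 1 INR over T: e^(0.0868×50/360) = 1.0121285.
CIP: F = S · (grow HUF)/(grow INR) = 3.4866 × 1.0070246/1.0121285 = 3.469018 HUF per INR.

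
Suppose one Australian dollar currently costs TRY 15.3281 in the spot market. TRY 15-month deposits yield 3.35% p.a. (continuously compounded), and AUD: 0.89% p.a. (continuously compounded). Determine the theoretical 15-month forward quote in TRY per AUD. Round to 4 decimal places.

15.8068

T = 15/12 years.
Growth of 1 TRY over T: e^(0.0335×15/12) = 1.04276413.
Growth of 1 AUD over T: e^(0.0089×15/12) = 1.01118711.
Forward (TRY per AUD) = 15.3281 × 1.04276413 / 1.01118711 = 15.806761.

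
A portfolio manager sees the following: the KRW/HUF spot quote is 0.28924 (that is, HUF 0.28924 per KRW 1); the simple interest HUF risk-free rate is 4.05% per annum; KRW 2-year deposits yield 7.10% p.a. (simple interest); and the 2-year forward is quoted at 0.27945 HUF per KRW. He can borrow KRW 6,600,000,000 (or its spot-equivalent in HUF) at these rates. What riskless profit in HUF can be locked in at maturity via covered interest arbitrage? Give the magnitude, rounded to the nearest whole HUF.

T = 2 years.
Invest the KRW and cover forward: 6,600,000,000 × 1.142000 × 0.27945 = HUF 2,106,270,540.00.
Convert at spot and invest in HUF: 6,600,000,000 × 0.28924 × 1.081000 = HUF 2,063,611,704.00.
The quoted forward overvalues KRW, so borrow HUF, buy KRW at spot, deposit the KRW at 7.10%, and sell the proceeds forward at 0.27945.
Profit = 2,106,270,540.00 − 2,063,611,704.00 = HUF 42,658,836.

HUF 42,658,836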